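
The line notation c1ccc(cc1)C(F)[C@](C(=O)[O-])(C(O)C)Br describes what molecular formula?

C11H11BrFO3-

Heavy atoms from the SMILES: 1 Br, 11 C, 1 F, 3 O.
Implicit hydrogens by atom environment:
  5 × C (aromatic): 1 H each → 5
  2 × C: 1 H each → 2
  2 × C: no H
  1 × Br: no H
  1 × C: 3 H
  1 × C (aromatic): no H
  1 × F: no H
  1 × O: 1 H
  1 × O: no H
  1 × O (charge -1): no H
  Total hydrogens = 11.
Net charge -1.
Molecular formula: C11H11BrFO3-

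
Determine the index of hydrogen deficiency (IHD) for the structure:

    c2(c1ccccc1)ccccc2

8

Molecular formula from the SMILES: C12H10.
DoU = (2C + 2 + N − H − X)/2 = (2·12 + 2 + 0 − 10 − 0)/2 = 16/2 = 8.
(Structurally: 2 ring(s) + 6 π bond(s) = 8.)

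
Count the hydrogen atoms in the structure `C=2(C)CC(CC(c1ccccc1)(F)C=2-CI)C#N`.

15

Hydrogens are implicit in SMILES; fill each atom to its normal valence:
  5 × C (aromatic): 1 H each → 5
  4 × C: no H
  3 × C: 2 H each → 6
  1 × C: 3 H
  1 × C: 1 H
  1 × C (aromatic): no H
  1 × F: no H
  1 × I: no H
  1 × N: no H
  Total hydrogens = 15.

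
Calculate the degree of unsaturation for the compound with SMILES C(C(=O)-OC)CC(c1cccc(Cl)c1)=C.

6

Molecular formula from the SMILES: C12H13ClO2.
DoU = (2C + 2 + N − H − X)/2 = (2·12 + 2 + 0 − 13 − 1)/2 = 12/2 = 6.
(Structurally: 1 ring(s) + 5 π bond(s) = 6.)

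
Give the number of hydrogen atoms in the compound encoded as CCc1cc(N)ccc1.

Hydrogens are implicit in SMILES; fill each atom to its normal valence:
  4 × C (aromatic): 1 H each → 4
  2 × C (aromatic): no H
  1 × C: 3 H
  1 × C: 2 H
  1 × N: 2 H
  Total hydrogens = 11.

11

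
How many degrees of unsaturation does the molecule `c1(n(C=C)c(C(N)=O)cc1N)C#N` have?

7

Molecular formula from the SMILES: C8H8N4O.
DoU = (2C + 2 + N − H − X)/2 = (2·8 + 2 + 4 − 8 − 0)/2 = 14/2 = 7.
(Structurally: 1 ring(s) + 6 π bond(s) = 7.)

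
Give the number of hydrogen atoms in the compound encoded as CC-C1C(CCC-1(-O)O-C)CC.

Hydrogens are implicit in SMILES; fill each atom to its normal valence:
  4 × C: 2 H each → 8
  3 × C: 3 H each → 9
  2 × C: 1 H each → 2
  1 × C: no H
  1 × O: 1 H
  1 × O: no H
  Total hydrogens = 20.

20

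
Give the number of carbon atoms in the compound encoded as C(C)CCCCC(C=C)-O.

9

The symbol for carbon appears 9 times in the SMILES.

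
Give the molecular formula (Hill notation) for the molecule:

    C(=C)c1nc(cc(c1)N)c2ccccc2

Heavy atoms from the SMILES: 13 C, 2 N.
Implicit hydrogens by atom environment:
  7 × C (aromatic): 1 H each → 7
  4 × C (aromatic): no H
  1 × C: 2 H
  1 × C: 1 H
  1 × N: 2 H
  1 × N (aromatic): no H
  Total hydrogens = 12.
Molecular formula: C13H12N2

C13H12N2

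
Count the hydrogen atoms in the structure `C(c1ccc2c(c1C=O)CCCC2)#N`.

Hydrogens are implicit in SMILES; fill each atom to its normal valence:
  4 × C: 2 H each → 8
  4 × C (aromatic): no H
  2 × C (aromatic): 1 H each → 2
  1 × C: 1 H
  1 × C: no H
  1 × N: no H
  1 × O: no H
  Total hydrogens = 11.

11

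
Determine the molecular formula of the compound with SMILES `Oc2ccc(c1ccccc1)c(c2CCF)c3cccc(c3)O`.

C20H17FO2

Heavy atoms from the SMILES: 20 C, 1 F, 2 O.
Implicit hydrogens by atom environment:
  11 × C (aromatic): 1 H each → 11
  7 × C (aromatic): no H
  2 × C: 2 H each → 4
  2 × O: 1 H each → 2
  1 × F: no H
  Total hydrogens = 17.
Molecular formula: C20H17FO2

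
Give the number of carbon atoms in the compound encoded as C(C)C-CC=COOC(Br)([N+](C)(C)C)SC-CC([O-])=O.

The symbol for carbon appears 13 times in the SMILES.

13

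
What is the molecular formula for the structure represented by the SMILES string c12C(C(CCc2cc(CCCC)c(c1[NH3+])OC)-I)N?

Heavy atoms from the SMILES: 15 C, 1 I, 2 N, 1 O.
Implicit hydrogens by atom environment:
  5 × C: 2 H each → 10
  5 × C (aromatic): no H
  2 × C: 3 H each → 6
  2 × C: 1 H each → 2
  1 × C (aromatic): 1 H
  1 × I: no H
  1 × N (charge +1): 3 H
  1 × N: 2 H
  1 × O: no H
  Total hydrogens = 24.
Net charge +1.
Molecular formula: C15H24IN2O+

C15H24IN2O+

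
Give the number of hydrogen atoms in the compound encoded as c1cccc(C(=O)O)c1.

Hydrogens are implicit in SMILES; fill each atom to its normal valence:
  5 × C (aromatic): 1 H each → 5
  1 × C (aromatic): no H
  1 × C: no H
  1 × O: 1 H
  1 × O: no H
  Total hydrogens = 6.

6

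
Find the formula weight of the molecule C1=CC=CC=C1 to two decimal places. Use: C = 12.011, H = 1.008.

78.11

Molecular formula: C6H6.
M = 6×12.011 + 6×1.008 = 78.11 g/mol.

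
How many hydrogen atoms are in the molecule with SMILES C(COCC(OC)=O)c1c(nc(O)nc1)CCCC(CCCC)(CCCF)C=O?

33

Hydrogens are implicit in SMILES; fill each atom to its normal valence:
  12 × C: 2 H each → 24
  4 × O: no H
  3 × C (aromatic): no H
  2 × C: 3 H each → 6
  2 × C: no H
  2 × N (aromatic): no H
  1 × C (aromatic): 1 H
  1 × C: 1 H
  1 × F: no H
  1 × O: 1 H
  Total hydrogens = 33.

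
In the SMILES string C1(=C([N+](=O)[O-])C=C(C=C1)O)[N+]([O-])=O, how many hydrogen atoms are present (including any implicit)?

4

Hydrogens are implicit in SMILES; fill each atom to its normal valence:
  3 × C (aromatic): 1 H each → 3
  3 × C (aromatic): no H
  2 × N (charge +1): no H
  2 × O: no H
  2 × O (charge -1): no H
  1 × O: 1 H
  Total hydrogens = 4.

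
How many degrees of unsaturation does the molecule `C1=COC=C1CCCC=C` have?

4

Molecular formula from the SMILES: C9H12O.
DoU = (2C + 2 + N − H − X)/2 = (2·9 + 2 + 0 − 12 − 0)/2 = 8/2 = 4.
(Structurally: 1 ring(s) + 3 π bond(s) = 4.)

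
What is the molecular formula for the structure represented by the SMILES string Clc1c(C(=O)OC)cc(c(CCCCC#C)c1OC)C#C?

Heavy atoms from the SMILES: 17 C, 1 Cl, 3 O.
Implicit hydrogens by atom environment:
  5 × C (aromatic): no H
  4 × C: 2 H each → 8
  3 × C: no H
  3 × O: no H
  2 × C: 3 H each → 6
  2 × C: 1 H each → 2
  1 × C (aromatic): 1 H
  1 × Cl: no H
  Total hydrogens = 17.
Molecular formula: C17H17ClO3

C17H17ClO3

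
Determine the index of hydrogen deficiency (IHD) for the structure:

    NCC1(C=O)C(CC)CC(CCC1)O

Molecular formula from the SMILES: C11H21NO2.
DoU = (2C + 2 + N − H − X)/2 = (2·11 + 2 + 1 − 21 − 0)/2 = 4/2 = 2.
(Structurally: 1 ring(s) + 1 π bond(s) = 2.)

2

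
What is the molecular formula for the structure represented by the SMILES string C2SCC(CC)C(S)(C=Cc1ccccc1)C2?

C15H20S2

Heavy atoms from the SMILES: 15 C, 2 S.
Implicit hydrogens by atom environment:
  5 × C (aromatic): 1 H each → 5
  4 × C: 2 H each → 8
  3 × C: 1 H each → 3
  1 × C: 3 H
  1 × C: no H
  1 × C (aromatic): no H
  1 × S: 1 H
  1 × S: no H
  Total hydrogens = 20.
Molecular formula: C15H20S2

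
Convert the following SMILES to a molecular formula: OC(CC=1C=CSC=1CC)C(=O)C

Heavy atoms from the SMILES: 10 C, 2 O, 1 S.
Implicit hydrogens by atom environment:
  2 × C: 3 H each → 6
  2 × C: 2 H each → 4
  2 × C (aromatic): 1 H each → 2
  2 × C (aromatic): no H
  1 × C: 1 H
  1 × C: no H
  1 × O: 1 H
  1 × O: no H
  1 × S (aromatic): no H
  Total hydrogens = 14.
Molecular formula: C10H14O2S

C10H14O2S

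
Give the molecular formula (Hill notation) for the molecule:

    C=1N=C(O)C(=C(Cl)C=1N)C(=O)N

C6H6ClN3O2

Heavy atoms from the SMILES: 6 C, 1 Cl, 3 N, 2 O.
Implicit hydrogens by atom environment:
  4 × C (aromatic): no H
  2 × N: 2 H each → 4
  1 × C (aromatic): 1 H
  1 × C: no H
  1 × Cl: no H
  1 × N (aromatic): no H
  1 × O: 1 H
  1 × O: no H
  Total hydrogens = 6.
Molecular formula: C6H6ClN3O2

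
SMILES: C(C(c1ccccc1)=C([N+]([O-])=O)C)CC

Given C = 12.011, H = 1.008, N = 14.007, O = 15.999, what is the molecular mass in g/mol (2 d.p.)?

205.26

Molecular formula: C12H15NO2.
M = 12×12.011 + 15×1.008 + 1×14.007 + 2×15.999 = 205.26 g/mol.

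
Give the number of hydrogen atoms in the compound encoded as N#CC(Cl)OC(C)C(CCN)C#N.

Hydrogens are implicit in SMILES; fill each atom to its normal valence:
  3 × C: 1 H each → 3
  2 × C: 2 H each → 4
  2 × C: no H
  2 × N: no H
  1 × C: 3 H
  1 × Cl: no H
  1 × N: 2 H
  1 × O: no H
  Total hydrogens = 12.

12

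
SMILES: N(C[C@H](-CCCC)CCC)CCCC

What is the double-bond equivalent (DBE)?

Molecular formula from the SMILES: C13H29N.
DoU = (2C + 2 + N − H − X)/2 = (2·13 + 2 + 1 − 29 − 0)/2 = 0/2 = 0.
(Structurally: 0 ring(s) + 0 π bond(s) = 0.)

0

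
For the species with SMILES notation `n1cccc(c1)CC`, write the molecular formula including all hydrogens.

Heavy atoms from the SMILES: 7 C, 1 N.
Implicit hydrogens by atom environment:
  4 × C (aromatic): 1 H each → 4
  1 × C: 3 H
  1 × C: 2 H
  1 × C (aromatic): no H
  1 × N (aromatic): no H
  Total hydrogens = 9.
Molecular formula: C7H9N

C7H9N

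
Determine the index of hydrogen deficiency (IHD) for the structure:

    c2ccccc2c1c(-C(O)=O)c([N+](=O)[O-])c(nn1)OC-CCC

10

Molecular formula from the SMILES: C15H15N3O5.
DoU = (2C + 2 + N − H − X)/2 = (2·15 + 2 + 3 − 15 − 0)/2 = 20/2 = 10.
(Structurally: 2 ring(s) + 8 π bond(s) = 10.)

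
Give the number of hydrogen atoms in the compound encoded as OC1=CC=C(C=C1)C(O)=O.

6

Hydrogens are implicit in SMILES; fill each atom to its normal valence:
  4 × C (aromatic): 1 H each → 4
  2 × C (aromatic): no H
  2 × O: 1 H each → 2
  1 × C: no H
  1 × O: no H
  Total hydrogens = 6.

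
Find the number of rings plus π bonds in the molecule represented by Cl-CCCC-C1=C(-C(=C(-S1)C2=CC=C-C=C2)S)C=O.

8

Molecular formula from the SMILES: C15H15ClOS2.
DoU = (2C + 2 + N − H − X)/2 = (2·15 + 2 + 0 − 15 − 1)/2 = 16/2 = 8.
(Structurally: 2 ring(s) + 6 π bond(s) = 8.)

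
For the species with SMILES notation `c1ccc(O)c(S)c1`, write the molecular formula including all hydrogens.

Heavy atoms from the SMILES: 6 C, 1 O, 1 S.
Implicit hydrogens by atom environment:
  4 × C (aromatic): 1 H each → 4
  2 × C (aromatic): no H
  1 × O: 1 H
  1 × S: 1 H
  Total hydrogens = 6.
Molecular formula: C6H6OS

C6H6OS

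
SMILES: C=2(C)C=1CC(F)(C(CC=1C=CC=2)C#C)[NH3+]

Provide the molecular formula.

Heavy atoms from the SMILES: 13 C, 1 F, 1 N.
Implicit hydrogens by atom environment:
  3 × C (aromatic): 1 H each → 3
  3 × C (aromatic): no H
  2 × C: 2 H each → 4
  2 × C: 1 H each → 2
  2 × C: no H
  1 × C: 3 H
  1 × F: no H
  1 × N (charge +1): 3 H
  Total hydrogens = 15.
Net charge +1.
Molecular formula: C13H15FN+

C13H15FN+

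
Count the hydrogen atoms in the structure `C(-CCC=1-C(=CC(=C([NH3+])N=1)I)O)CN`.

15

Hydrogens are implicit in SMILES; fill each atom to its normal valence:
  4 × C: 2 H each → 8
  4 × C (aromatic): no H
  1 × C (aromatic): 1 H
  1 × I: no H
  1 × N (charge +1): 3 H
  1 × N: 2 H
  1 × N (aromatic): no H
  1 × O: 1 H
  Total hydrogens = 15.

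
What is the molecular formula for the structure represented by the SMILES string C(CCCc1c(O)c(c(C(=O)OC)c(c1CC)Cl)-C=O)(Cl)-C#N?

Heavy atoms from the SMILES: 16 C, 2 Cl, 1 N, 4 O.
Implicit hydrogens by atom environment:
  6 × C (aromatic): no H
  4 × C: 2 H each → 8
  3 × O: no H
  2 × C: 3 H each → 6
  2 × C: 1 H each → 2
  2 × C: no H
  2 × Cl: no H
  1 × N: no H
  1 × O: 1 H
  Total hydrogens = 17.
Molecular formula: C16H17Cl2NO4

C16H17Cl2NO4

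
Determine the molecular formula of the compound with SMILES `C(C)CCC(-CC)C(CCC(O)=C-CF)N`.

C13H26FNO

Heavy atoms from the SMILES: 13 C, 1 F, 1 N, 1 O.
Implicit hydrogens by atom environment:
  7 × C: 2 H each → 14
  3 × C: 1 H each → 3
  2 × C: 3 H each → 6
  1 × C: no H
  1 × F: no H
  1 × N: 2 H
  1 × O: 1 H
  Total hydrogens = 26.
Molecular formula: C13H26FNO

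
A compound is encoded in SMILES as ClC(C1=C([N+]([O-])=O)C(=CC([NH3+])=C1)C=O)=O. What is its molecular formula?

C8H6ClN2O4+

Heavy atoms from the SMILES: 8 C, 1 Cl, 2 N, 4 O.
Implicit hydrogens by atom environment:
  4 × C (aromatic): no H
  3 × O: no H
  2 × C (aromatic): 1 H each → 2
  1 × C: 1 H
  1 × C: no H
  1 × Cl: no H
  1 × N (charge +1): 3 H
  1 × N (charge +1): no H
  1 × O (charge -1): no H
  Total hydrogens = 6.
Net charge +1.
Molecular formula: C8H6ClN2O4+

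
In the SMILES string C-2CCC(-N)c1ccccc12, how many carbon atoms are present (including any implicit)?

The symbol for carbon appears 10 times in the SMILES. Lowercase c denotes aromatic carbon and counts toward C.

10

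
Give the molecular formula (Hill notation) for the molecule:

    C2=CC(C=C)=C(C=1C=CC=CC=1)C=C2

C14H12

Heavy atoms from the SMILES: 14 C.
Implicit hydrogens by atom environment:
  9 × C (aromatic): 1 H each → 9
  3 × C (aromatic): no H
  1 × C: 2 H
  1 × C: 1 H
  Total hydrogens = 12.
Molecular formula: C14H12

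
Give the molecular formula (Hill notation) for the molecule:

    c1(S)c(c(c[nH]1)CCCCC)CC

Heavy atoms from the SMILES: 11 C, 1 N, 1 S.
Implicit hydrogens by atom environment:
  5 × C: 2 H each → 10
  3 × C (aromatic): no H
  2 × C: 3 H each → 6
  1 × C (aromatic): 1 H
  1 × N (aromatic): 1 H
  1 × S: 1 H
  Total hydrogens = 19.
Molecular formula: C11H19NS

C11H19NS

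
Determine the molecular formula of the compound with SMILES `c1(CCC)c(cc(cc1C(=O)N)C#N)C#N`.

Heavy atoms from the SMILES: 12 C, 3 N, 1 O.
Implicit hydrogens by atom environment:
  4 × C (aromatic): no H
  3 × C: no H
  2 × C: 2 H each → 4
  2 × C (aromatic): 1 H each → 2
  2 × N: no H
  1 × C: 3 H
  1 × N: 2 H
  1 × O: no H
  Total hydrogens = 11.
Molecular formula: C12H11N3O

C12H11N3O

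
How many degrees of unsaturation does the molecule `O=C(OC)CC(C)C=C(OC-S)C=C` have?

Molecular formula from the SMILES: C10H16O3S.
DoU = (2C + 2 + N − H − X)/2 = (2·10 + 2 + 0 − 16 − 0)/2 = 6/2 = 3.
(Structurally: 0 ring(s) + 3 π bond(s) = 3.)

3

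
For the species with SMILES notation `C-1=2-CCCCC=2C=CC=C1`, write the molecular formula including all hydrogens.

C10H12

Heavy atoms from the SMILES: 10 C.
Implicit hydrogens by atom environment:
  4 × C: 2 H each → 8
  4 × C (aromatic): 1 H each → 4
  2 × C (aromatic): no H
  Total hydrogens = 12.
Molecular formula: C10H12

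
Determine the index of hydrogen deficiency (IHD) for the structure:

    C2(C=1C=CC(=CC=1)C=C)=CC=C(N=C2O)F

9

Molecular formula from the SMILES: C13H10FNO.
DoU = (2C + 2 + N − H − X)/2 = (2·13 + 2 + 1 − 10 − 1)/2 = 18/2 = 9.
(Structurally: 2 ring(s) + 7 π bond(s) = 9.)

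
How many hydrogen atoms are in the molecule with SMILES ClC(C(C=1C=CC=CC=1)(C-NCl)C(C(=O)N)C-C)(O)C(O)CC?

24

Hydrogens are implicit in SMILES; fill each atom to its normal valence:
  5 × C (aromatic): 1 H each → 5
  3 × C: 2 H each → 6
  3 × C: no H
  2 × C: 3 H each → 6
  2 × C: 1 H each → 2
  2 × Cl: no H
  2 × O: 1 H each → 2
  1 × C (aromatic): no H
  1 × N: 2 H
  1 × N: 1 H
  1 × O: no H
  Total hydrogens = 24.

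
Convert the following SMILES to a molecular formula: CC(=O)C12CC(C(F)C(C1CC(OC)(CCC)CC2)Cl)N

Heavy atoms from the SMILES: 16 C, 1 Cl, 1 F, 1 N, 2 O.
Implicit hydrogens by atom environment:
  6 × C: 2 H each → 12
  4 × C: 1 H each → 4
  3 × C: 3 H each → 9
  3 × C: no H
  2 × O: no H
  1 × Cl: no H
  1 × F: no H
  1 × N: 2 H
  Total hydrogens = 27.
Molecular formula: C16H27ClFNO2

C16H27ClFNO2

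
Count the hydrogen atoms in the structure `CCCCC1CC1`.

14

Hydrogens are implicit in SMILES; fill each atom to its normal valence:
  5 × C: 2 H each → 10
  1 × C: 3 H
  1 × C: 1 H
  Total hydrogens = 14.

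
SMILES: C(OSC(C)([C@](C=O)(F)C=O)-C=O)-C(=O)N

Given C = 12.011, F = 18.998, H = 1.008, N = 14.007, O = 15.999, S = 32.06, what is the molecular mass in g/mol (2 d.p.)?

Molecular formula: C8H10FNO5S.
M = 8×12.011 + 1×18.998 + 10×1.008 + 1×14.007 + 5×15.999 + 1×32.06 = 251.23 g/mol.

251.23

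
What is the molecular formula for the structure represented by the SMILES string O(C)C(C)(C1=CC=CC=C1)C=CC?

C12H16O

Heavy atoms from the SMILES: 12 C, 1 O.
Implicit hydrogens by atom environment:
  5 × C (aromatic): 1 H each → 5
  3 × C: 3 H each → 9
  2 × C: 1 H each → 2
  1 × C: no H
  1 × C (aromatic): no H
  1 × O: no H
  Total hydrogens = 16.
Molecular formula: C12H16O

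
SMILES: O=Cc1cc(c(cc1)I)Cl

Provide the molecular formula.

Heavy atoms from the SMILES: 7 C, 1 Cl, 1 I, 1 O.
Implicit hydrogens by atom environment:
  3 × C (aromatic): 1 H each → 3
  3 × C (aromatic): no H
  1 × C: 1 H
  1 × Cl: no H
  1 × I: no H
  1 × O: no H
  Total hydrogens = 4.
Molecular formula: C7H4ClIO

C7H4ClIO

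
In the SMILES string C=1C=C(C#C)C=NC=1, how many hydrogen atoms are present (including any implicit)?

5

Hydrogens are implicit in SMILES; fill each atom to its normal valence:
  4 × C (aromatic): 1 H each → 4
  1 × C: 1 H
  1 × C (aromatic): no H
  1 × C: no H
  1 × N (aromatic): no H
  Total hydrogens = 5.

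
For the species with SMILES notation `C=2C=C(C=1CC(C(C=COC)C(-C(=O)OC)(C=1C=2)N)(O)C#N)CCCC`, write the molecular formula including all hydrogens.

C20H26N2O4

Heavy atoms from the SMILES: 20 C, 2 N, 4 O.
Implicit hydrogens by atom environment:
  4 × C: 2 H each → 8
  4 × C: no H
  3 × C: 3 H each → 9
  3 × C (aromatic): 1 H each → 3
  3 × C: 1 H each → 3
  3 × C (aromatic): no H
  3 × O: no H
  1 × N: 2 H
  1 × N: no H
  1 × O: 1 H
  Total hydrogens = 26.
Molecular formula: C20H26N2O4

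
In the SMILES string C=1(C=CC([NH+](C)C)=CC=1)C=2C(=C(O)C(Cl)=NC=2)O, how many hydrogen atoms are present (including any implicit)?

14

Hydrogens are implicit in SMILES; fill each atom to its normal valence:
  6 × C (aromatic): no H
  5 × C (aromatic): 1 H each → 5
  2 × C: 3 H each → 6
  2 × O: 1 H each → 2
  1 × Cl: no H
  1 × N (charge +1): 1 H
  1 × N (aromatic): no H
  Total hydrogens = 14.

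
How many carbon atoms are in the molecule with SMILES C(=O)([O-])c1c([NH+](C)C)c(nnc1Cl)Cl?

7

The symbol for carbon appears 7 times in the SMILES. Lowercase c denotes aromatic carbon and counts toward C.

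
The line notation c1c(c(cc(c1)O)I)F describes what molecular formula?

Heavy atoms from the SMILES: 6 C, 1 F, 1 I, 1 O.
Implicit hydrogens by atom environment:
  3 × C (aromatic): 1 H each → 3
  3 × C (aromatic): no H
  1 × F: no H
  1 × I: no H
  1 × O: 1 H
  Total hydrogens = 4.
Molecular formula: C6H4FIO

C6H4FIO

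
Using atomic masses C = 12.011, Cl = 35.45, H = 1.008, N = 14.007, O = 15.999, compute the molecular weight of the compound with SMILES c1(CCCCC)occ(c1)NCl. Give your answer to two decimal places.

Molecular formula: C9H14ClNO.
M = 9×12.011 + 1×35.45 + 14×1.008 + 1×14.007 + 1×15.999 = 187.67 g/mol.

187.67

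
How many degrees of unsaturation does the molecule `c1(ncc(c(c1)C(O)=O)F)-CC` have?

Molecular formula from the SMILES: C8H8FNO2.
DoU = (2C + 2 + N − H − X)/2 = (2·8 + 2 + 1 − 8 − 1)/2 = 10/2 = 5.
(Structurally: 1 ring(s) + 4 π bond(s) = 5.)

5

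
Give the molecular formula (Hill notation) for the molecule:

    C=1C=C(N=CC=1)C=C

Heavy atoms from the SMILES: 7 C, 1 N.
Implicit hydrogens by atom environment:
  4 × C (aromatic): 1 H each → 4
  1 × C: 2 H
  1 × C: 1 H
  1 × C (aromatic): no H
  1 × N (aromatic): no H
  Total hydrogens = 7.
Molecular formula: C7H7N

C7H7N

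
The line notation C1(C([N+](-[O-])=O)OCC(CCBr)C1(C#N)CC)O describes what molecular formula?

C10H15BrN2O4

Heavy atoms from the SMILES: 1 Br, 10 C, 2 N, 4 O.
Implicit hydrogens by atom environment:
  4 × C: 2 H each → 8
  3 × C: 1 H each → 3
  2 × C: no H
  2 × O: no H
  1 × Br: no H
  1 × C: 3 H
  1 × N (charge +1): no H
  1 × N: no H
  1 × O: 1 H
  1 × O (charge -1): no H
  Total hydrogens = 15.
Molecular formula: C10H15BrN2O4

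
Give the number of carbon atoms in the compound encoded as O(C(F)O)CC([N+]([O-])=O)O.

3

The symbol for carbon appears 3 times in the SMILES.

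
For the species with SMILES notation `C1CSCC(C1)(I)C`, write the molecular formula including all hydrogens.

Heavy atoms from the SMILES: 6 C, 1 I, 1 S.
Implicit hydrogens by atom environment:
  4 × C: 2 H each → 8
  1 × C: 3 H
  1 × C: no H
  1 × I: no H
  1 × S: no H
  Total hydrogens = 11.
Molecular formula: C6H11IS

C6H11IS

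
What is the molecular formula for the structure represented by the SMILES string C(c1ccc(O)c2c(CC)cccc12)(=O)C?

Heavy atoms from the SMILES: 14 C, 2 O.
Implicit hydrogens by atom environment:
  5 × C (aromatic): 1 H each → 5
  5 × C (aromatic): no H
  2 × C: 3 H each → 6
  1 × C: 2 H
  1 × C: no H
  1 × O: 1 H
  1 × O: no H
  Total hydrogens = 14.
Molecular formula: C14H14O2

C14H14O2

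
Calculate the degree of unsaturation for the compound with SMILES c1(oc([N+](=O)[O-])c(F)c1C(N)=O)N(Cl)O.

5

Molecular formula from the SMILES: C5H3ClFN3O5.
DoU = (2C + 2 + N − H − X)/2 = (2·5 + 2 + 3 − 3 − 2)/2 = 10/2 = 5.
(Structurally: 1 ring(s) + 4 π bond(s) = 5.)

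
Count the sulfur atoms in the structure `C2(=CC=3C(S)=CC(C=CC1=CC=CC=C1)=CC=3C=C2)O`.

The symbol for sulfur appears 1 time in the SMILES.

1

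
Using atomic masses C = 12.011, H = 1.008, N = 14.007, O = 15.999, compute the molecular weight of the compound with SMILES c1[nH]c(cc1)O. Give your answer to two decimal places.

Molecular formula: C4H5NO.
M = 4×12.011 + 5×1.008 + 1×14.007 + 1×15.999 = 83.09 g/mol.

83.09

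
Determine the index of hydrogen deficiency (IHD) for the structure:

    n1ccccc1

Molecular formula from the SMILES: C5H5N.
DoU = (2C + 2 + N − H − X)/2 = (2·5 + 2 + 1 − 5 − 0)/2 = 8/2 = 4.
(Structurally: 1 ring(s) + 3 π bond(s) = 4.)

4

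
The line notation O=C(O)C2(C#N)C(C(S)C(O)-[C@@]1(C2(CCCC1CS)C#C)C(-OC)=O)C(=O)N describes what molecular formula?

C18H22N2O6S2

Heavy atoms from the SMILES: 18 C, 2 N, 6 O, 2 S.
Implicit hydrogens by atom environment:
  8 × C: no H
  5 × C: 1 H each → 5
  4 × C: 2 H each → 8
  4 × O: no H
  2 × O: 1 H each → 2
  2 × S: 1 H each → 2
  1 × C: 3 H
  1 × N: 2 H
  1 × N: no H
  Total hydrogens = 22.
Molecular formula: C18H22N2O6S2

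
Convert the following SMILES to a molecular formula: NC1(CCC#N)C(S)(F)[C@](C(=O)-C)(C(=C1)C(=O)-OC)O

C12H15FN2O4S

Heavy atoms from the SMILES: 12 C, 1 F, 2 N, 4 O, 1 S.
Implicit hydrogens by atom environment:
  7 × C: no H
  3 × O: no H
  2 × C: 3 H each → 6
  2 × C: 2 H each → 4
  1 × C: 1 H
  1 × F: no H
  1 × N: 2 H
  1 × N: no H
  1 × O: 1 H
  1 × S: 1 H
  Total hydrogens = 15.
Molecular formula: C12H15FN2O4S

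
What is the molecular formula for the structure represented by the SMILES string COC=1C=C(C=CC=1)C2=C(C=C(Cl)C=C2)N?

Heavy atoms from the SMILES: 13 C, 1 Cl, 1 N, 1 O.
Implicit hydrogens by atom environment:
  7 × C (aromatic): 1 H each → 7
  5 × C (aromatic): no H
  1 × C: 3 H
  1 × Cl: no H
  1 × N: 2 H
  1 × O: no H
  Total hydrogens = 12.
Molecular formula: C13H12ClNO

C13H12ClNO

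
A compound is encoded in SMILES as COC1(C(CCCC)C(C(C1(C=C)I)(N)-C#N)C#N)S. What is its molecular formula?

C14H20IN3OS

Heavy atoms from the SMILES: 14 C, 1 I, 3 N, 1 O, 1 S.
Implicit hydrogens by atom environment:
  5 × C: no H
  4 × C: 2 H each → 8
  3 × C: 1 H each → 3
  2 × C: 3 H each → 6
  2 × N: no H
  1 × I: no H
  1 × N: 2 H
  1 × O: no H
  1 × S: 1 H
  Total hydrogens = 20.
Molecular formula: C14H20IN3OS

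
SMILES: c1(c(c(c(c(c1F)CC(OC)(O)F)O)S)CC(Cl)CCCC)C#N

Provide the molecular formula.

Heavy atoms from the SMILES: 16 C, 1 Cl, 2 F, 1 N, 3 O, 1 S.
Implicit hydrogens by atom environment:
  6 × C (aromatic): no H
  5 × C: 2 H each → 10
  2 × C: 3 H each → 6
  2 × C: no H
  2 × F: no H
  2 × O: 1 H each → 2
  1 × C: 1 H
  1 × Cl: no H
  1 × N: no H
  1 × O: no H
  1 × S: 1 H
  Total hydrogens = 20.
Molecular formula: C16H20ClF2NO3S

C16H20ClF2NO3S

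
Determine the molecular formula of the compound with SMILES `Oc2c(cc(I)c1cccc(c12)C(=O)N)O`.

C11H8INO3

Heavy atoms from the SMILES: 11 C, 1 I, 1 N, 3 O.
Implicit hydrogens by atom environment:
  6 × C (aromatic): no H
  4 × C (aromatic): 1 H each → 4
  2 × O: 1 H each → 2
  1 × C: no H
  1 × I: no H
  1 × N: 2 H
  1 × O: no H
  Total hydrogens = 8.
Molecular formula: C11H8INO3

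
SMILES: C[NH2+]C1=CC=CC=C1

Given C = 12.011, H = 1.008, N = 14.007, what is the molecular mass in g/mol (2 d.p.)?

Molecular formula: C7H10N+.
M = 7×12.011 + 10×1.008 + 1×14.007 = 108.16 g/mol.

108.16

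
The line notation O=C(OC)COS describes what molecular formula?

C3H6O3S

Heavy atoms from the SMILES: 3 C, 3 O, 1 S.
Implicit hydrogens by atom environment:
  3 × O: no H
  1 × C: 3 H
  1 × C: 2 H
  1 × C: no H
  1 × S: 1 H
  Total hydrogens = 6.
Molecular formula: C3H6O3S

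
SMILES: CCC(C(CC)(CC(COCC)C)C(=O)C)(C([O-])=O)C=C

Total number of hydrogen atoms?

29

Hydrogens are implicit in SMILES; fill each atom to its normal valence:
  6 × C: 2 H each → 12
  5 × C: 3 H each → 15
  4 × C: no H
  3 × O: no H
  2 × C: 1 H each → 2
  1 × O (charge -1): no H
  Total hydrogens = 29.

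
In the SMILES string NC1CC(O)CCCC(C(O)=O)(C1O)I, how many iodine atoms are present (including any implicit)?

1

The symbol for iodine appears 1 time in the SMILES.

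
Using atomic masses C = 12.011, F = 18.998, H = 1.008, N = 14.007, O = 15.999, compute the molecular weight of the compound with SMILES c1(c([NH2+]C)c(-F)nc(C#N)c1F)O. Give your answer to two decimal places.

Molecular formula: C7H6F2N3O+.
M = 7×12.011 + 2×18.998 + 6×1.008 + 3×14.007 + 1×15.999 = 186.14 g/mol.

186.14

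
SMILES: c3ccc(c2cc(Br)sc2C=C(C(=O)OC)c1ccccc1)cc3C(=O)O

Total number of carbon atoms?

The symbol for carbon appears 21 times in the SMILES. Lowercase c denotes aromatic carbon and counts toward C.

21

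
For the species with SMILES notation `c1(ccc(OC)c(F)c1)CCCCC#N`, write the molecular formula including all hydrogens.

C12H14FNO

Heavy atoms from the SMILES: 12 C, 1 F, 1 N, 1 O.
Implicit hydrogens by atom environment:
  4 × C: 2 H each → 8
  3 × C (aromatic): 1 H each → 3
  3 × C (aromatic): no H
  1 × C: 3 H
  1 × C: no H
  1 × F: no H
  1 × N: no H
  1 × O: no H
  Total hydrogens = 14.
Molecular formula: C12H14FNO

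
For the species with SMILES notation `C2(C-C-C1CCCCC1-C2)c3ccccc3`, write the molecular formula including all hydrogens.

Heavy atoms from the SMILES: 16 C.
Implicit hydrogens by atom environment:
  7 × C: 2 H each → 14
  5 × C (aromatic): 1 H each → 5
  3 × C: 1 H each → 3
  1 × C (aromatic): no H
  Total hydrogens = 22.
Molecular formula: C16H22

C16H22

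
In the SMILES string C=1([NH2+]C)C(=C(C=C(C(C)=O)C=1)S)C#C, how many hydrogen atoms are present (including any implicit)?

12

Hydrogens are implicit in SMILES; fill each atom to its normal valence:
  4 × C (aromatic): no H
  2 × C: 3 H each → 6
  2 × C (aromatic): 1 H each → 2
  2 × C: no H
  1 × C: 1 H
  1 × N (charge +1): 2 H
  1 × O: no H
  1 × S: 1 H
  Total hydrogens = 12.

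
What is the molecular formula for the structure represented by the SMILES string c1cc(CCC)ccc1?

Heavy atoms from the SMILES: 9 C.
Implicit hydrogens by atom environment:
  5 × C (aromatic): 1 H each → 5
  2 × C: 2 H each → 4
  1 × C: 3 H
  1 × C (aromatic): no H
  Total hydrogens = 12.
Molecular formula: C9H12

C9H12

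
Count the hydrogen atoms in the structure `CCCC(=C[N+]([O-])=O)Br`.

Hydrogens are implicit in SMILES; fill each atom to its normal valence:
  2 × C: 2 H each → 4
  1 × Br: no H
  1 × C: 3 H
  1 × C: 1 H
  1 × C: no H
  1 × N (charge +1): no H
  1 × O: no H
  1 × O (charge -1): no H
  Total hydrogens = 8.

8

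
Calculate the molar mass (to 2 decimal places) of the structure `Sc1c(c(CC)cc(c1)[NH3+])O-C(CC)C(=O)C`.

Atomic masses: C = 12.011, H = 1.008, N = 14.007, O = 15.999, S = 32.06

254.37

Molecular formula: C13H20NO2S+.
M = 13×12.011 + 20×1.008 + 1×14.007 + 2×15.999 + 1×32.06 = 254.37 g/mol.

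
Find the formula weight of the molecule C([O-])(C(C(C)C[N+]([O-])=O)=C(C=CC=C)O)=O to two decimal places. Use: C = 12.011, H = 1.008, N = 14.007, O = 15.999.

226.21

Molecular formula: C10H12NO5-.
M = 10×12.011 + 12×1.008 + 1×14.007 + 5×15.999 = 226.21 g/mol.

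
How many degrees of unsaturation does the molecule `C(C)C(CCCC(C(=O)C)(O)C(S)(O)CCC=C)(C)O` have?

Molecular formula from the SMILES: C15H28O4S.
DoU = (2C + 2 + N − H − X)/2 = (2·15 + 2 + 0 − 28 − 0)/2 = 4/2 = 2.
(Structurally: 0 ring(s) + 2 π bond(s) = 2.)

2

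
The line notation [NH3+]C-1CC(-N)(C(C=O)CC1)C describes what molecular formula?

C8H17N2O+

Heavy atoms from the SMILES: 8 C, 2 N, 1 O.
Implicit hydrogens by atom environment:
  3 × C: 2 H each → 6
  3 × C: 1 H each → 3
  1 × C: 3 H
  1 × C: no H
  1 × N (charge +1): 3 H
  1 × N: 2 H
  1 × O: no H
  Total hydrogens = 17.
Net charge +1.
Molecular formula: C8H17N2O+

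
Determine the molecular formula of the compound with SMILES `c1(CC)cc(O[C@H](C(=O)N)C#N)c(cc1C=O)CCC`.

C15H18N2O3

Heavy atoms from the SMILES: 15 C, 2 N, 3 O.
Implicit hydrogens by atom environment:
  4 × C (aromatic): no H
  3 × C: 2 H each → 6
  3 × O: no H
  2 × C: 3 H each → 6
  2 × C (aromatic): 1 H each → 2
  2 × C: 1 H each → 2
  2 × C: no H
  1 × N: 2 H
  1 × N: no H
  Total hydrogens = 18.
Molecular formula: C15H18N2O3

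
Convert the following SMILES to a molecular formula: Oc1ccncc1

C5H5NO

Heavy atoms from the SMILES: 5 C, 1 N, 1 O.
Implicit hydrogens by atom environment:
  4 × C (aromatic): 1 H each → 4
  1 × C (aromatic): no H
  1 × N (aromatic): no H
  1 × O: 1 H
  Total hydrogens = 5.
Molecular formula: C5H5NO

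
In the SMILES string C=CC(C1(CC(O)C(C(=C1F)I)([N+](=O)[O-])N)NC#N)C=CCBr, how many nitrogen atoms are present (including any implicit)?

4

The symbol for nitrogen appears 4 times in the SMILES.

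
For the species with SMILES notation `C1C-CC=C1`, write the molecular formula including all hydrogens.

C5H8

Heavy atoms from the SMILES: 5 C.
Implicit hydrogens by atom environment:
  3 × C: 2 H each → 6
  2 × C: 1 H each → 2
  Total hydrogens = 8.
Molecular formula: C5H8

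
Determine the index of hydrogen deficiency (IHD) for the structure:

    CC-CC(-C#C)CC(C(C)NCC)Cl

2

Molecular formula from the SMILES: C12H22ClN.
DoU = (2C + 2 + N − H − X)/2 = (2·12 + 2 + 1 − 22 − 1)/2 = 4/2 = 2.
(Structurally: 0 ring(s) + 2 π bond(s) = 2.)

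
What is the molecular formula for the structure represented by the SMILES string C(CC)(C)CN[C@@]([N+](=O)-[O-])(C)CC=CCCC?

Heavy atoms from the SMILES: 13 C, 2 N, 2 O.
Implicit hydrogens by atom environment:
  5 × C: 2 H each → 10
  4 × C: 3 H each → 12
  3 × C: 1 H each → 3
  1 × C: no H
  1 × N: 1 H
  1 × N (charge +1): no H
  1 × O: no H
  1 × O (charge -1): no H
  Total hydrogens = 26.
Molecular formula: C13H26N2O2

C13H26N2O2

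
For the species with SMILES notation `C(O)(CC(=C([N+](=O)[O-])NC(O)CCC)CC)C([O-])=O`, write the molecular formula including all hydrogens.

C11H19N2O6-

Heavy atoms from the SMILES: 11 C, 2 N, 6 O.
Implicit hydrogens by atom environment:
  4 × C: 2 H each → 8
  3 × C: no H
  2 × C: 3 H each → 6
  2 × C: 1 H each → 2
  2 × O: 1 H each → 2
  2 × O: no H
  2 × O (charge -1): no H
  1 × N: 1 H
  1 × N (charge +1): no H
  Total hydrogens = 19.
Net charge -1.
Molecular formula: C11H19N2O6-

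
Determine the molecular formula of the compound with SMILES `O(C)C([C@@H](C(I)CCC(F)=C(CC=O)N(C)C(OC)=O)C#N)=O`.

C14H18FIN2O5

Heavy atoms from the SMILES: 14 C, 1 F, 1 I, 2 N, 5 O.
Implicit hydrogens by atom environment:
  5 × C: no H
  5 × O: no H
  3 × C: 3 H each → 9
  3 × C: 2 H each → 6
  3 × C: 1 H each → 3
  2 × N: no H
  1 × F: no H
  1 × I: no H
  Total hydrogens = 18.
Molecular formula: C14H18FIN2O5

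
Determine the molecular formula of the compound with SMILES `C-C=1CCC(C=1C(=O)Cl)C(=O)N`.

C8H10ClNO2

Heavy atoms from the SMILES: 8 C, 1 Cl, 1 N, 2 O.
Implicit hydrogens by atom environment:
  4 × C: no H
  2 × C: 2 H each → 4
  2 × O: no H
  1 × C: 3 H
  1 × C: 1 H
  1 × Cl: no H
  1 × N: 2 H
  Total hydrogens = 10.
Molecular formula: C8H10ClNO2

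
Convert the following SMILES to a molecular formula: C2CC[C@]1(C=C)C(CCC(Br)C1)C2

C12H19Br

Heavy atoms from the SMILES: 1 Br, 12 C.
Implicit hydrogens by atom environment:
  8 × C: 2 H each → 16
  3 × C: 1 H each → 3
  1 × Br: no H
  1 × C: no H
  Total hydrogens = 19.
Molecular formula: C12H19Br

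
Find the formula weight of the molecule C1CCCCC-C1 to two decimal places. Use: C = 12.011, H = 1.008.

Molecular formula: C7H14.
M = 7×12.011 + 14×1.008 = 98.19 g/mol.

98.19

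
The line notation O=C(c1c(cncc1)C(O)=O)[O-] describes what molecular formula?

C7H4NO4-

Heavy atoms from the SMILES: 7 C, 1 N, 4 O.
Implicit hydrogens by atom environment:
  3 × C (aromatic): 1 H each → 3
  2 × C (aromatic): no H
  2 × C: no H
  2 × O: no H
  1 × N (aromatic): no H
  1 × O: 1 H
  1 × O (charge -1): no H
  Total hydrogens = 4.
Net charge -1.
Molecular formula: C7H4NO4-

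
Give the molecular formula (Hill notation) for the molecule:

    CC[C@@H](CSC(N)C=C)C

Heavy atoms from the SMILES: 8 C, 1 N, 1 S.
Implicit hydrogens by atom environment:
  3 × C: 2 H each → 6
  3 × C: 1 H each → 3
  2 × C: 3 H each → 6
  1 × N: 2 H
  1 × S: no H
  Total hydrogens = 17.
Molecular formula: C8H17NS

C8H17NS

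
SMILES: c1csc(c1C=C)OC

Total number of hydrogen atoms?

8

Hydrogens are implicit in SMILES; fill each atom to its normal valence:
  2 × C (aromatic): 1 H each → 2
  2 × C (aromatic): no H
  1 × C: 3 H
  1 × C: 2 H
  1 × C: 1 H
  1 × O: no H
  1 × S (aromatic): no H
  Total hydrogens = 8.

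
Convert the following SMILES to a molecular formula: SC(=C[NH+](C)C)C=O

C5H10NOS+

Heavy atoms from the SMILES: 5 C, 1 N, 1 O, 1 S.
Implicit hydrogens by atom environment:
  2 × C: 3 H each → 6
  2 × C: 1 H each → 2
  1 × C: no H
  1 × N (charge +1): 1 H
  1 × O: no H
  1 × S: 1 H
  Total hydrogens = 10.
Net charge +1.
Molecular formula: C5H10NOS+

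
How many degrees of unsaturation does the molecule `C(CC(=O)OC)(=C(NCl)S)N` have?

2

Molecular formula from the SMILES: C5H9ClN2O2S.
DoU = (2C + 2 + N − H − X)/2 = (2·5 + 2 + 2 − 9 − 1)/2 = 4/2 = 2.
(Structurally: 0 ring(s) + 2 π bond(s) = 2.)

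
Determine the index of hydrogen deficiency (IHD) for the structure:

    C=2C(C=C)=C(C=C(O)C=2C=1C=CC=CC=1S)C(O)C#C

11

Molecular formula from the SMILES: C17H14O2S.
DoU = (2C + 2 + N − H − X)/2 = (2·17 + 2 + 0 − 14 − 0)/2 = 22/2 = 11.
(Structurally: 2 ring(s) + 9 π bond(s) = 11.)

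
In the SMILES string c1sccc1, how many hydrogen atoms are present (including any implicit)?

Hydrogens are implicit in SMILES; fill each atom to its normal valence:
  4 × C (aromatic): 1 H each → 4
  1 × S (aromatic): no H
  Total hydrogens = 4.

4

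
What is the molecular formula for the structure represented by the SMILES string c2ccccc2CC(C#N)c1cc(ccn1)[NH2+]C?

C15H16N3+

Heavy atoms from the SMILES: 15 C, 3 N.
Implicit hydrogens by atom environment:
  8 × C (aromatic): 1 H each → 8
  3 × C (aromatic): no H
  1 × C: 3 H
  1 × C: 2 H
  1 × C: 1 H
  1 × C: no H
  1 × N (charge +1): 2 H
  1 × N (aromatic): no H
  1 × N: no H
  Total hydrogens = 16.
Net charge +1.
Molecular formula: C15H16N3+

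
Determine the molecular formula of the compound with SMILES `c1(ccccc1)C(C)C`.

C9H12

Heavy atoms from the SMILES: 9 C.
Implicit hydrogens by atom environment:
  5 × C (aromatic): 1 H each → 5
  2 × C: 3 H each → 6
  1 × C: 1 H
  1 × C (aromatic): no H
  Total hydrogens = 12.
Molecular formula: C9H12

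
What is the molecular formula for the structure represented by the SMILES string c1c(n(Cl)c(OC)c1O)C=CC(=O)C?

Heavy atoms from the SMILES: 9 C, 1 Cl, 1 N, 3 O.
Implicit hydrogens by atom environment:
  3 × C (aromatic): no H
  2 × C: 3 H each → 6
  2 × C: 1 H each → 2
  2 × O: no H
  1 × C (aromatic): 1 H
  1 × C: no H
  1 × Cl: no H
  1 × N (aromatic): no H
  1 × O: 1 H
  Total hydrogens = 10.
Molecular formula: C9H10ClNO3

C9H10ClNO3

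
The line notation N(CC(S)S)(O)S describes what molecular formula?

Heavy atoms from the SMILES: 2 C, 1 N, 1 O, 3 S.
Implicit hydrogens by atom environment:
  3 × S: 1 H each → 3
  1 × C: 2 H
  1 × C: 1 H
  1 × N: no H
  1 × O: 1 H
  Total hydrogens = 7.
Molecular formula: C2H7NOS3

C2H7NOS3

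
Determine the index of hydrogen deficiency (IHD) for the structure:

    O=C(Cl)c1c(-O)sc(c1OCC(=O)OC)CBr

5

Molecular formula from the SMILES: C9H8BrClO5S.
DoU = (2C + 2 + N − H − X)/2 = (2·9 + 2 + 0 − 8 − 2)/2 = 10/2 = 5.
(Structurally: 1 ring(s) + 4 π bond(s) = 5.)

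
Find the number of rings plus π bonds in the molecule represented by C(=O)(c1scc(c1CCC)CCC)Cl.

4

Molecular formula from the SMILES: C11H15ClOS.
DoU = (2C + 2 + N − H − X)/2 = (2·11 + 2 + 0 − 15 − 1)/2 = 8/2 = 4.
(Structurally: 1 ring(s) + 3 π bond(s) = 4.)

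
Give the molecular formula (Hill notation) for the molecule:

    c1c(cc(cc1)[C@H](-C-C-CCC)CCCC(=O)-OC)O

C17H26O3

Heavy atoms from the SMILES: 17 C, 3 O.
Implicit hydrogens by atom environment:
  7 × C: 2 H each → 14
  4 × C (aromatic): 1 H each → 4
  2 × C: 3 H each → 6
  2 × C (aromatic): no H
  2 × O: no H
  1 × C: 1 H
  1 × C: no H
  1 × O: 1 H
  Total hydrogens = 26.
Molecular formula: C17H26O3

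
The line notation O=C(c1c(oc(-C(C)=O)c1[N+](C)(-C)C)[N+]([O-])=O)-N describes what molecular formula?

C10H14N3O5+

Heavy atoms from the SMILES: 10 C, 3 N, 5 O.
Implicit hydrogens by atom environment:
  4 × C: 3 H each → 12
  4 × C (aromatic): no H
  3 × O: no H
  2 × C: no H
  2 × N (charge +1): no H
  1 × N: 2 H
  1 × O (aromatic): no H
  1 × O (charge -1): no H
  Total hydrogens = 14.
Net charge +1.
Molecular formula: C10H14N3O5+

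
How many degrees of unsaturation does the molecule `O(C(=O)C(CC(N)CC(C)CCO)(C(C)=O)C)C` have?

2

Molecular formula from the SMILES: C13H25NO4.
DoU = (2C + 2 + N − H − X)/2 = (2·13 + 2 + 1 − 25 − 0)/2 = 4/2 = 2.
(Structurally: 0 ring(s) + 2 π bond(s) = 2.)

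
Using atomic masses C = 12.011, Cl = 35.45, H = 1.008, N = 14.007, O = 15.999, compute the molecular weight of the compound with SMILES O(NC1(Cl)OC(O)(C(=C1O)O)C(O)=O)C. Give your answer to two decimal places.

Molecular formula: C6H8ClNO7.
M = 6×12.011 + 1×35.45 + 8×1.008 + 1×14.007 + 7×15.999 = 241.58 g/mol.

241.58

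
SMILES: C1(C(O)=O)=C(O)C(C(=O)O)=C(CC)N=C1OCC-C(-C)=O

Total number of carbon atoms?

13

The symbol for carbon appears 13 times in the SMILES.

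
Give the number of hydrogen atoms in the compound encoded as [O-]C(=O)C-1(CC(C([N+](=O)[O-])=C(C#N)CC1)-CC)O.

13

Hydrogens are implicit in SMILES; fill each atom to its normal valence:
  5 × C: no H
  4 × C: 2 H each → 8
  2 × O: no H
  2 × O (charge -1): no H
  1 × C: 3 H
  1 × C: 1 H
  1 × N: no H
  1 × N (charge +1): no H
  1 × O: 1 H
  Total hydrogens = 13.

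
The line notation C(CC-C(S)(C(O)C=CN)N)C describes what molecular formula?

C8H18N2OS

Heavy atoms from the SMILES: 8 C, 2 N, 1 O, 1 S.
Implicit hydrogens by atom environment:
  3 × C: 2 H each → 6
  3 × C: 1 H each → 3
  2 × N: 2 H each → 4
  1 × C: 3 H
  1 × C: no H
  1 × O: 1 H
  1 × S: 1 H
  Total hydrogens = 18.
Molecular formula: C8H18N2OS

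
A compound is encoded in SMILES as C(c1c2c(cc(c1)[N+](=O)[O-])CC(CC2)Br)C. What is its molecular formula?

C12H14BrNO2

Heavy atoms from the SMILES: 1 Br, 12 C, 1 N, 2 O.
Implicit hydrogens by atom environment:
  4 × C: 2 H each → 8
  4 × C (aromatic): no H
  2 × C (aromatic): 1 H each → 2
  1 × Br: no H
  1 × C: 3 H
  1 × C: 1 H
  1 × N (charge +1): no H
  1 × O: no H
  1 × O (charge -1): no H
  Total hydrogens = 14.
Molecular formula: C12H14BrNO2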